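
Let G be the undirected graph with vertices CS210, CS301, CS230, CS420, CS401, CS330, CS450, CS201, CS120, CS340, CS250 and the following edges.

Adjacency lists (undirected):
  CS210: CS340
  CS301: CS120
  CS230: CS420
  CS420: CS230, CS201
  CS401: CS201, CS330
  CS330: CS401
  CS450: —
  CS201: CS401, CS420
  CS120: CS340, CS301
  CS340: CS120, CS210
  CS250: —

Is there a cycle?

No

DFS, tracking each vertex's parent; an edge to a visited non-parent vertex closes a cycle.
Start from CS401:
visit CS401 (parent –)
  visit CS201 (parent CS401)
    CS201–CS401: parent, skip
    visit CS420 (parent CS201)
      visit CS230 (parent CS420)
        CS230–CS420: parent, skip
      CS420–CS201: parent, skip
  visit CS330 (parent CS401)
    CS330–CS401: parent, skip
visit CS210 (parent –)
  visit CS340 (parent CS210)
    visit CS120 (parent CS340)
      CS120–CS340: parent, skip
      visit CS301 (parent CS120)
        CS301–CS120: parent, skip
    CS340–CS210: parent, skip
visit CS450 (parent –)
visit CS250 (parent –)
No non-parent visited neighbor found — the graph is a forest.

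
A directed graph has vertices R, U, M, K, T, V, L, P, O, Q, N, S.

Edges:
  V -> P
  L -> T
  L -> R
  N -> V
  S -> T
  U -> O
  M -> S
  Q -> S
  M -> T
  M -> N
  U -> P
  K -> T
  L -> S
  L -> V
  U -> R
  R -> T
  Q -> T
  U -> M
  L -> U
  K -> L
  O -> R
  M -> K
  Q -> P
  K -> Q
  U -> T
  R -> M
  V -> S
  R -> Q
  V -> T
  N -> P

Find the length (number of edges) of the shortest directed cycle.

4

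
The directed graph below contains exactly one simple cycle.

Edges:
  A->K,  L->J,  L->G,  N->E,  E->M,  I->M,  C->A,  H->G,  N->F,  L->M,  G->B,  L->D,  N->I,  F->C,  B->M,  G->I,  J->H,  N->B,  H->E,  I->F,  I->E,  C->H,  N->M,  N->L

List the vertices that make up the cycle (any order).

C, F, G, H, I

DFS with gray/black marking from F:
F gray
  C gray
    A gray
      K gray
      K black
    A black
    H gray
      E gray
        M gray
        M black
      E black
      G gray
        I gray
          I→E: E black — skip
          I→M: M black — skip
          I→F: F is gray → back edge
Back edge closes the cycle F → C → H → G → I → F; its vertices are {C, F, G, H, I}.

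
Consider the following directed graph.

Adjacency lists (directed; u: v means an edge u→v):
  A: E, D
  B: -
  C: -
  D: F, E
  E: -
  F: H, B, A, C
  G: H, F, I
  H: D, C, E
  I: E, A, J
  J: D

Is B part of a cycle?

No

B lies on a cycle iff there is a path from B back to itself.
Exploring from B, it never reaches itself; equivalently, its strongly connected component is a singleton.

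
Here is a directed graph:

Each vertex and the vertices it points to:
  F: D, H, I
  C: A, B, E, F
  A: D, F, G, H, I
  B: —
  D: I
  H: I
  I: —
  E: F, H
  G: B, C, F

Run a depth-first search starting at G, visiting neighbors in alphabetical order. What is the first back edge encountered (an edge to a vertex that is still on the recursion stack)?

DFS from G (visiting neighbors in alphabetical order); mark gray on enter, black on exit:
G gray
  B gray
  B black
  C gray
    A gray
      D gray
        I gray
        I black
      D black
      F gray
        F→D: D black — skip
        H gray
          H→I: I black — skip
        H black
        F→I: I black — skip
      F black
      A→G: G is gray → back edge
First back edge: A → G.

A->G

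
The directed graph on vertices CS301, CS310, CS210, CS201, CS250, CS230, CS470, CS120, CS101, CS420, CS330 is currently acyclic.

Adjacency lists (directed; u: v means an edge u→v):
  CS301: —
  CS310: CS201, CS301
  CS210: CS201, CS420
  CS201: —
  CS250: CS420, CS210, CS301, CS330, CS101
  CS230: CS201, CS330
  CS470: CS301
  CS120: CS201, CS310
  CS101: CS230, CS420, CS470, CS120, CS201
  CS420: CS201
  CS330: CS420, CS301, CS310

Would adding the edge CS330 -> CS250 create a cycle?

Adding CS330→CS250 creates a cycle iff CS250 can already reach CS330.
Path from CS250: CS250 → CS330.
So CS250 → … → CS330 → CS250 is a cycle.

Yes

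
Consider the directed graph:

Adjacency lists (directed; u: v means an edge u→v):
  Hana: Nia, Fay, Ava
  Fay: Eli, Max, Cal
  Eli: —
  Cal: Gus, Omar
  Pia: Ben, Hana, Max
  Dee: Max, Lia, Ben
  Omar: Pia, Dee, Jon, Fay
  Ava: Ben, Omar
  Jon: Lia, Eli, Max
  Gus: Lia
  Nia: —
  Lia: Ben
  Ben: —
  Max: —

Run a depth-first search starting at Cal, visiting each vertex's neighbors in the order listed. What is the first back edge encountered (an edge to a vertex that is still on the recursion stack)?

Fay->Cal

DFS from Cal (visiting each vertex's neighbors in the order listed); mark gray on enter, black on exit:
Cal gray
  Gus gray
    Lia gray
      Ben gray
      Ben black
    Lia black
  Gus black
  Omar gray
    Pia gray
      Pia→Ben: Ben black — skip
      Hana gray
        Nia gray
        Nia black
        Fay gray
          Eli gray
          Eli black
          Max gray
          Max black
          Fay→Cal: Cal is gray → back edge
First back edge: Fay → Cal.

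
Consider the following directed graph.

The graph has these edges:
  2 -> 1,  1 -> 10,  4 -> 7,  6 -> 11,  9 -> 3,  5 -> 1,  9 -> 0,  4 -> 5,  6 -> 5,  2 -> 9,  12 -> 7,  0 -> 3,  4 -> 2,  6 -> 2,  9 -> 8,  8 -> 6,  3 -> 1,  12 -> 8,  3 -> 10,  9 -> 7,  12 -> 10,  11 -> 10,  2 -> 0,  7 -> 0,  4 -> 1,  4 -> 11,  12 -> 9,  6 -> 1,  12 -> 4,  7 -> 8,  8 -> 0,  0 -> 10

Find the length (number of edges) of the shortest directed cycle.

4

For each vertex v, BFS finds the shortest path from v back to v.
The shortest such closed walk is 9 → 8 → 6 → 2 → 9, length 4.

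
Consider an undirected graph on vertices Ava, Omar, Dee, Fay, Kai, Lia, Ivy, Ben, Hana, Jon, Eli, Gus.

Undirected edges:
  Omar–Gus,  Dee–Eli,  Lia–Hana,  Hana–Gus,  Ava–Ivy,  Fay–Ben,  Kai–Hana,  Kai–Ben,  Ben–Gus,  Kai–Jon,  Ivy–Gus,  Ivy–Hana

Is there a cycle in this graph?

Yes

DFS, tracking each vertex's parent; an edge to a visited non-parent vertex closes a cycle.
Start from Dee:
visit Dee (parent –)
  visit Eli (parent Dee)
    Eli–Dee: parent, skip
visit Ava (parent –)
  visit Ivy (parent Ava)
    visit Hana (parent Ivy)
      visit Lia (parent Hana)
        Lia–Hana: parent, skip
      Hana–Ivy: parent, skip
      visit Gus (parent Hana)
        visit Ben (parent Gus)
          visit Fay (parent Ben)
            Fay–Ben: parent, skip
          visit Kai (parent Ben)
            visit Jon (parent Kai)
              Jon–Kai: parent, skip
            Kai–Ben: parent, skip
            Kai–Hana: Hana visited and ≠ parent → cycle
Cycle: Hana – Gus – Ben – Kai – Hana.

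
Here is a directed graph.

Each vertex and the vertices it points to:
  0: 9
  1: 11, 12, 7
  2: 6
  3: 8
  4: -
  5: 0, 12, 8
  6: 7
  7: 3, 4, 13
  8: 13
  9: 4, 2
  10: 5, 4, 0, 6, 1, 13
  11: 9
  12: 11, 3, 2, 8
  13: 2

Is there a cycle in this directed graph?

Yes

DFS with white/gray/black marking, starting from 1:
1 gray
  11 gray
    9 gray
      4 gray
      4 black
      2 gray
        6 gray
          7 gray
            3 gray
              8 gray
                13 gray
                  13→2: 2 is gray → back edge
Back edge found, so a cycle exists: 2 → 6 → 7 → 3 → 8 → 13 → 2.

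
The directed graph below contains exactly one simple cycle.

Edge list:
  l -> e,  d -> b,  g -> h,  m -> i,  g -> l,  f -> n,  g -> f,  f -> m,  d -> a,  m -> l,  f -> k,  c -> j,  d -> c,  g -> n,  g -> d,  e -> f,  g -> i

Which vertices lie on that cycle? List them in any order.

DFS with gray/black marking from l:
l gray
  e gray
    f gray
      m gray
        i gray
        i black
        m→l: l is gray → back edge
Back edge closes the cycle l → e → f → m → l; its vertices are {e, f, l, m}.

e, f, l, m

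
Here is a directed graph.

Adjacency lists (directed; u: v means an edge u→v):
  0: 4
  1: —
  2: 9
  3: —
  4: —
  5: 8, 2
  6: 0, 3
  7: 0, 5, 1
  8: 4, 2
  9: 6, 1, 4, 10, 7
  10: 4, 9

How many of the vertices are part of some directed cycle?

A vertex is on a directed cycle iff it belongs to a strongly connected component of size ≥ 2 (or has a self-loop).
The vertices on cycles are {2, 5, 7, 8, 9, 10} — 6 in total.

6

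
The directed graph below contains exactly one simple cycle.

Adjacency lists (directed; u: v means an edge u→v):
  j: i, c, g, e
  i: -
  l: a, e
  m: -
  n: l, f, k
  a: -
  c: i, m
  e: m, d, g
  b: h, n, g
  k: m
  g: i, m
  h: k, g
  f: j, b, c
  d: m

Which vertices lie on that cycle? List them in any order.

b, f, n

DFS with gray/black marking from f:
f gray
  j gray
    i gray
    i black
    c gray
      c→i: i black — skip
      m gray
      m black
    c black
    g gray
      g→i: i black — skip
      g→m: m black — skip
    g black
    e gray
      e→m: m black — skip
      d gray
        d→m: m black — skip
      d black
      e→g: g black — skip
    e black
  j black
  b gray
    h gray
      k gray
        k→m: m black — skip
      k black
      h→g: g black — skip
    h black
    n gray
      l gray
        a gray
        a black
        l→e: e black — skip
      l black
      n→f: f is gray → back edge
Back edge closes the cycle f → b → n → f; its vertices are {b, f, n}.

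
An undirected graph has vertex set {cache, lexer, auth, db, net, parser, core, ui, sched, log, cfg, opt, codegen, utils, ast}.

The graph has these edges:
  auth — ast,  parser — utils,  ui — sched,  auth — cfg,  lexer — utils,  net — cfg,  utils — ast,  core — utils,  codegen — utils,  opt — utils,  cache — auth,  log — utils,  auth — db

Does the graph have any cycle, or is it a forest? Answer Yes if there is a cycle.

No

DFS, tracking each vertex's parent; an edge to a visited non-parent vertex closes a cycle.
Start from core:
visit core (parent –)
  visit utils (parent core)
    visit parser (parent utils)
      parser–utils: parent, skip
    visit lexer (parent utils)
      lexer–utils: parent, skip
    visit opt (parent utils)
      opt–utils: parent, skip
    visit codegen (parent utils)
      codegen–utils: parent, skip
    utils–core: parent, skip
    visit ast (parent utils)
      ast–utils: parent, skip
      visit auth (parent ast)
        visit cfg (parent auth)
          cfg–auth: parent, skip
          visit net (parent cfg)
            net–cfg: parent, skip
        visit cache (parent auth)
          cache–auth: parent, skip
        auth–ast: parent, skip
        visit db (parent auth)
          db–auth: parent, skip
    visit log (parent utils)
      log–utils: parent, skip
visit ui (parent –)
  visit sched (parent ui)
    sched–ui: parent, skip
No non-parent visited neighbor found — the graph is a forest.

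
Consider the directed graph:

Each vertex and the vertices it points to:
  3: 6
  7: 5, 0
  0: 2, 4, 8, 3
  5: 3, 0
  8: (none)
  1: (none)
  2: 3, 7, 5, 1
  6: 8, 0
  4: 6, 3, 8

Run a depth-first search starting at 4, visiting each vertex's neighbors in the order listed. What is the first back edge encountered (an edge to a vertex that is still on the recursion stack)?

DFS from 4 (visiting each vertex's neighbors in the order listed); mark gray on enter, black on exit:
4 gray
  6 gray
    8 gray
    8 black
    0 gray
      2 gray
        3 gray
          3→6: 6 is gray → back edge
First back edge: 3 → 6.

3->6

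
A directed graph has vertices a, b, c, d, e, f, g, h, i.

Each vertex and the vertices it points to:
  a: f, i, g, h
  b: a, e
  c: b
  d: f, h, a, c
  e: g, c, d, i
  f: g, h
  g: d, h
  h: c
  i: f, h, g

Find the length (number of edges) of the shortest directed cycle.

3

For each vertex v, BFS finds the shortest path from v back to v.
The shortest such closed walk is d → a → g → d, length 3.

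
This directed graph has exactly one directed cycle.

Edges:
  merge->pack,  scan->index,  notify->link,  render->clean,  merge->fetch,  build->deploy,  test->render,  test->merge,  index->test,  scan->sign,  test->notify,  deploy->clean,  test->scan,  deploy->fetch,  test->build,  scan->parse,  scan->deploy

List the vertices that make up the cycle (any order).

DFS with gray/black marking from test:
test gray
  render gray
    clean gray
    clean black
  render black
  notify gray
    link gray
    link black
  notify black
  scan gray
    sign gray
    sign black
    parse gray
    parse black
    index gray
      index→test: test is gray → back edge
Back edge closes the cycle test → scan → index → test; its vertices are {scan, test, index}.

scan, test, index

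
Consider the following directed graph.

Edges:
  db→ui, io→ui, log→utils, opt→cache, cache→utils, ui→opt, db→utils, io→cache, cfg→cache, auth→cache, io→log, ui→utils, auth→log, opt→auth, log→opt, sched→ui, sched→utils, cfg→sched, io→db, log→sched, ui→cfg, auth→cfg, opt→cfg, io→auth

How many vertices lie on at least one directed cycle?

6

A vertex is on a directed cycle iff it belongs to a strongly connected component of size ≥ 2 (or has a self-loop).
The vertices on cycles are {ui, cfg, log, opt, auth, sched} — 6 in total.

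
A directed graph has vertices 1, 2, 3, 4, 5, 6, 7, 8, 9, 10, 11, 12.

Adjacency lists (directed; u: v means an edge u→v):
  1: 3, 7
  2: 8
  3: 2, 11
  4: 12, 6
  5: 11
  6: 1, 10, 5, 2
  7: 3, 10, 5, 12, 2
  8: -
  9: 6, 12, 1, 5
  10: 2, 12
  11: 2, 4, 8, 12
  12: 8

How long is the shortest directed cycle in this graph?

4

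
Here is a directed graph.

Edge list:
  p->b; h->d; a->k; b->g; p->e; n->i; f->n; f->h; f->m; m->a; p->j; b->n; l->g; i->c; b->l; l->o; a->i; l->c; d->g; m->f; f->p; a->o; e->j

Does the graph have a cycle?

Yes

DFS with white/gray/black marking, starting from c:
c gray
c black
j gray
j black
a gray
  k gray
  k black
  o gray
  o black
  i gray
    i→c: c black — skip
  i black
a black
n gray
  n→i: i black — skip
n black
m gray
  m→a: a black — skip
  f gray
    p gray
      e gray
        e→j: j black — skip
      e black
      p→j: j black — skip
      b gray
        b→n: n black — skip
        g gray
        g black
        l gray
          l→o: o black — skip
          l→c: c black — skip
          l→g: g black — skip
        l black
      b black
    p black
    f→n: n black — skip
    h gray
      d gray
        d→g: g black — skip
      d black
    h black
    f→m: m is gray → back edge
Back edge found, so a cycle exists: m → f → m.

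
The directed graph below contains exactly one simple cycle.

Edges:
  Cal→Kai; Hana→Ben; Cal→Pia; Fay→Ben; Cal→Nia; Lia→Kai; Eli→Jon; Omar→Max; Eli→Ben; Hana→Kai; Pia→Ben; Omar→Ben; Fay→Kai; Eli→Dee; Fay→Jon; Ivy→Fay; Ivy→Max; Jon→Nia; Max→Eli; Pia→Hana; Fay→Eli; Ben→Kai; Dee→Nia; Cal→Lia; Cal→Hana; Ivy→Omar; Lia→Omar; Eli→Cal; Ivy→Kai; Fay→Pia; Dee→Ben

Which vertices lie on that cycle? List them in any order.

DFS with gray/black marking from Max:
Max gray
  Eli gray
    Cal gray
      Nia gray
      Nia black
      Kai gray
      Kai black
      Hana gray
        Ben gray
          Ben→Kai: Kai black — skip
        Ben black
        Hana→Kai: Kai black — skip
      Hana black
      Pia gray
        Pia→Hana: Hana black — skip
        Pia→Ben: Ben black — skip
      Pia black
      Lia gray
        Lia→Kai: Kai black — skip
        Omar gray
          Omar→Max: Max is gray → back edge
Back edge closes the cycle Max → Eli → Cal → Lia → Omar → Max; its vertices are {Cal, Eli, Lia, Max, Omar}.

Cal, Eli, Lia, Max, Omar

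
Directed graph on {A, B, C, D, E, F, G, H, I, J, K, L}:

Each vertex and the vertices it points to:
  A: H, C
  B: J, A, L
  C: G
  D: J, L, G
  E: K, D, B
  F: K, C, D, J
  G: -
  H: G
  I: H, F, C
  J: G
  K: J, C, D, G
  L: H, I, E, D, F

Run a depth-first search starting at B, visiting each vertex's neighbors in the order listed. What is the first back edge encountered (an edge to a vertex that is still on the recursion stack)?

D→L

DFS from B (visiting each vertex's neighbors in the order listed); mark gray on enter, black on exit:
B gray
  J gray
    G gray
    G black
  J black
  A gray
    H gray
      H→G: G black — skip
    H black
    C gray
      C→G: G black — skip
    C black
  A black
  L gray
    L→H: H black — skip
    I gray
      I→H: H black — skip
      F gray
        K gray
          K→J: J black — skip
          K→C: C black — skip
          D gray
            D→J: J black — skip
            D→L: L is gray → back edge
First back edge: D → L.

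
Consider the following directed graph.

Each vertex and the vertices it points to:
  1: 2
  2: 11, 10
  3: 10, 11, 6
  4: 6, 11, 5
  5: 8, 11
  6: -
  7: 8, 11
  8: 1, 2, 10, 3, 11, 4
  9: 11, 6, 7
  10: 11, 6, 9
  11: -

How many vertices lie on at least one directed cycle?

9

A vertex is on a directed cycle iff it belongs to a strongly connected component of size ≥ 2 (or has a self-loop).
The vertices on cycles are {1, 2, 3, 4, 5, 7, 8, 9, 10} — 9 in total.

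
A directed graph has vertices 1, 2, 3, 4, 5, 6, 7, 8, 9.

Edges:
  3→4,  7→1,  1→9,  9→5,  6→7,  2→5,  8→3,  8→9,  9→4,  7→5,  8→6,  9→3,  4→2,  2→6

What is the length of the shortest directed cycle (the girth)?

For each vertex v, BFS finds the shortest path from v back to v.
The shortest such closed walk is 9 → 4 → 2 → 6 → 7 → 1 → 9, length 6.

6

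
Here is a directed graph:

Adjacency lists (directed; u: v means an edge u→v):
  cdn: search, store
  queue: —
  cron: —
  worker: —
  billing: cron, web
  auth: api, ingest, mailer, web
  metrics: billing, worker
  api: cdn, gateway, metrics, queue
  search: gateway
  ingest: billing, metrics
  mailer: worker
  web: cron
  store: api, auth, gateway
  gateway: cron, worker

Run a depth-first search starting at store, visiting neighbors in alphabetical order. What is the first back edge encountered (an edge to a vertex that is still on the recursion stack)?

cdn→store

DFS from store (visiting neighbors in alphabetical order); mark gray on enter, black on exit:
store gray
  api gray
    cdn gray
      search gray
        gateway gray
          cron gray
          cron black
          worker gray
          worker black
        gateway black
      search black
      cdn→store: store is gray → back edge
First back edge: cdn → store.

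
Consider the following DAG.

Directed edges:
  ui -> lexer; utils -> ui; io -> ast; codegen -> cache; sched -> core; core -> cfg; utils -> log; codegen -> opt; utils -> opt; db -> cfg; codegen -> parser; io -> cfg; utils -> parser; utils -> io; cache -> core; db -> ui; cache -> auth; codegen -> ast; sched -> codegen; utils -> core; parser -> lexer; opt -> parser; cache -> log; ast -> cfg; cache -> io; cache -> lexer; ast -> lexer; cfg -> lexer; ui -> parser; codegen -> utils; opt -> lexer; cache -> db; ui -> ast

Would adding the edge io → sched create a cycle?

Adding io→sched creates a cycle iff sched can already reach io.
Path from sched: sched → codegen → cache → io.
So sched → … → io → sched is a cycle.

Yes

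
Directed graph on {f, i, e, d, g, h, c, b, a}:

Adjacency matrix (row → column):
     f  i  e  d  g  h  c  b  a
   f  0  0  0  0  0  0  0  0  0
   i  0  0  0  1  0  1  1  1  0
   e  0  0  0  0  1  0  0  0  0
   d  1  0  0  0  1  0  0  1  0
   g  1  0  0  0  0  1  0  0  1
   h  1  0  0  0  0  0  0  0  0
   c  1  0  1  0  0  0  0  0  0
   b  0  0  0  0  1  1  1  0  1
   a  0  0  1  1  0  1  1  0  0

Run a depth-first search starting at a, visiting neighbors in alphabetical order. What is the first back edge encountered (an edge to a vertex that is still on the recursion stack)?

g→a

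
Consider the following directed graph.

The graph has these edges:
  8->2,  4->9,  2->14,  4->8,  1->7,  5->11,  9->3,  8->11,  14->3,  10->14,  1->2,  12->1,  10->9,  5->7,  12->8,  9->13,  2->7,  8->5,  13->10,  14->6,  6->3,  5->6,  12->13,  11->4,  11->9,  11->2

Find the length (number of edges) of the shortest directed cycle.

For each vertex v, BFS finds the shortest path from v back to v.
The shortest such closed walk is 13 → 10 → 9 → 13, length 3.

3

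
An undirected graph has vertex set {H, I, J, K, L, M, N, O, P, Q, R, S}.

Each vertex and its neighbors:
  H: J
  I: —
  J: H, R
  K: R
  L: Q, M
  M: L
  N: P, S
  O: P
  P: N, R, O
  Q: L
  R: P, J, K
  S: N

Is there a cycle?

No

DFS, tracking each vertex's parent; an edge to a visited non-parent vertex closes a cycle.
Start from O:
visit O (parent –)
  visit P (parent O)
    visit N (parent P)
      N–P: parent, skip
      visit S (parent N)
        S–N: parent, skip
    visit R (parent P)
      R–P: parent, skip
      visit J (parent R)
        visit H (parent J)
          H–J: parent, skip
        J–R: parent, skip
      visit K (parent R)
        K–R: parent, skip
    P–O: parent, skip
visit I (parent –)
visit L (parent –)
  visit Q (parent L)
    Q–L: parent, skip
  visit M (parent L)
    M–L: parent, skip
No non-parent visited neighbor found — the graph is a forest.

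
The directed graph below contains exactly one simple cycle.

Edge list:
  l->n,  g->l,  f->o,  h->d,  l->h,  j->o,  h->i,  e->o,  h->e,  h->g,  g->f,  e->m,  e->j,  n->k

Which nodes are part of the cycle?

g, h, l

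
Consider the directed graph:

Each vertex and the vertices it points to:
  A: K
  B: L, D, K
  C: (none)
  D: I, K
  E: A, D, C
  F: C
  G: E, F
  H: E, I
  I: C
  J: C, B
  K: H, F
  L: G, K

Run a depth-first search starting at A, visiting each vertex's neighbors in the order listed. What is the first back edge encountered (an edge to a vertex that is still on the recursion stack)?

E->A

DFS from A (visiting each vertex's neighbors in the order listed); mark gray on enter, black on exit:
A gray
  K gray
    H gray
      E gray
        E→A: A is gray → back edge
First back edge: E → A.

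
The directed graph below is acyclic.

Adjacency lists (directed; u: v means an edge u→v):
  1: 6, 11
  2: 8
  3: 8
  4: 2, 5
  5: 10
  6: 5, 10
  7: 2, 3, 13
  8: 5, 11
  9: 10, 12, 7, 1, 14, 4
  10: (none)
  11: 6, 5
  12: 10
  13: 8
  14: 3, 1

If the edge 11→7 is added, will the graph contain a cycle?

Adding 11→7 creates a cycle iff 7 can already reach 11.
Path from 7: 7 → 13 → 8 → 11.
So 7 → … → 11 → 7 is a cycle.

Yes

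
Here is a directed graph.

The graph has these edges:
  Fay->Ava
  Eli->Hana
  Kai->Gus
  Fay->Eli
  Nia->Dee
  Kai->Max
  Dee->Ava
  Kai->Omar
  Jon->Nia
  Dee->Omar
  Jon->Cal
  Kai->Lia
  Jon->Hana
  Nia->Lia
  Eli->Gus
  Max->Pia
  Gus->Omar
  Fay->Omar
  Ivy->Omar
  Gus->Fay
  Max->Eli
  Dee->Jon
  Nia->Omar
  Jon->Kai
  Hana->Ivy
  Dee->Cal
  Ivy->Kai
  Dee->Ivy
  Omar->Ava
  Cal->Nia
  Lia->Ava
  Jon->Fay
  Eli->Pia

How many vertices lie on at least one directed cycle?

11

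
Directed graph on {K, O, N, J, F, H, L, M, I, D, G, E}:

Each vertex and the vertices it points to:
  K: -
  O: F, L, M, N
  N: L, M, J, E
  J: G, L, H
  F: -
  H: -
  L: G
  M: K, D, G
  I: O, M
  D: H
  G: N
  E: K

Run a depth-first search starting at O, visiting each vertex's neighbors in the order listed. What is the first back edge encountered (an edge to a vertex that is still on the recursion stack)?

DFS from O (visiting each vertex's neighbors in the order listed); mark gray on enter, black on exit:
O gray
  F gray
  F black
  L gray
    G gray
      N gray
        N→L: L is gray → back edge
First back edge: N → L.

N→L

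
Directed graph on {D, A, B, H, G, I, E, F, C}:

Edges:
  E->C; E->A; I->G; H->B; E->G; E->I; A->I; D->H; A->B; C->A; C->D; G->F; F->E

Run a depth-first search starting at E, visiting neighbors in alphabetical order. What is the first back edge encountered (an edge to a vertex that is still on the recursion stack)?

F->E

DFS from E (visiting neighbors in alphabetical order); mark gray on enter, black on exit:
E gray
  A gray
    B gray
    B black
    I gray
      G gray
        F gray
          F→E: E is gray → back edge
First back edge: F → E.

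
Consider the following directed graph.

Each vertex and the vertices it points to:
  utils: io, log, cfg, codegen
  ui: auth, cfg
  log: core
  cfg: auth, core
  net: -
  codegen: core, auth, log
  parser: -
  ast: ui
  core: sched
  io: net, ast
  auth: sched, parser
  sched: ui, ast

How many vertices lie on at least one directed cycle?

A vertex is on a directed cycle iff it belongs to a strongly connected component of size ≥ 2 (or has a self-loop).
The vertices on cycles are {ui, ast, cfg, auth, core, sched} — 6 in total.

6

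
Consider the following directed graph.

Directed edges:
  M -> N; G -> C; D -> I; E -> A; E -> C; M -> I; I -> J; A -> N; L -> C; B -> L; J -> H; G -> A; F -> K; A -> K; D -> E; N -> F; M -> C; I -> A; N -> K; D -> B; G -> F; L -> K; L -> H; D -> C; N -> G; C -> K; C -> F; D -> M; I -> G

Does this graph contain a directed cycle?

Yes

DFS with white/gray/black marking, starting from E:
E gray
  C gray
    K gray
    K black
    F gray
      F→K: K black — skip
    F black
  C black
  A gray
    A→K: K black — skip
    N gray
      N→F: F black — skip
      N→K: K black — skip
      G gray
        G→A: A is gray → back edge
Back edge found, so a cycle exists: A → N → G → A.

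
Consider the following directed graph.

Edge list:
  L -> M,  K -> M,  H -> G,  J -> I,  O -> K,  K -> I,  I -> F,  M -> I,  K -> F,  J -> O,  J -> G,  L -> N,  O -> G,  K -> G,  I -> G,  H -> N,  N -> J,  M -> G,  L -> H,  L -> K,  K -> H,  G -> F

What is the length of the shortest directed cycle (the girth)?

For each vertex v, BFS finds the shortest path from v back to v.
The shortest such closed walk is K → H → N → J → O → K, length 5.

5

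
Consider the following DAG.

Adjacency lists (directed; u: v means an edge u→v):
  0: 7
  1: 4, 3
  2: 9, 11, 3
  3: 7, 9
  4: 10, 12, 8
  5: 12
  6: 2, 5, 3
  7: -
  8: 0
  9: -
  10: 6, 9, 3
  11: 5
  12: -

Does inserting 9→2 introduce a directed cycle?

Adding 9→2 creates a cycle iff 2 can already reach 9.
Path from 2: 2 → 9.
So 2 → … → 9 → 2 is a cycle.

Yes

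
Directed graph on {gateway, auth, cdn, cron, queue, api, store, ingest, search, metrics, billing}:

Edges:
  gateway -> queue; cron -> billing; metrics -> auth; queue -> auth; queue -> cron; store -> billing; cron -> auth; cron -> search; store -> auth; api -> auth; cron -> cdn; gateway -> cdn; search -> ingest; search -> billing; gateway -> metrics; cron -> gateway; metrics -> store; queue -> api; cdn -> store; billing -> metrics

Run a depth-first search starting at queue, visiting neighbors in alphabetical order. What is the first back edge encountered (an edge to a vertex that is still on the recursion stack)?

store->billing

DFS from queue (visiting neighbors in alphabetical order); mark gray on enter, black on exit:
queue gray
  api gray
    auth gray
    auth black
  api black
  queue→auth: auth black — skip
  cron gray
    cron→auth: auth black — skip
    billing gray
      metrics gray
        metrics→auth: auth black — skip
        store gray
          store→auth: auth black — skip
          store→billing: billing is gray → back edge
First back edge: store → billing.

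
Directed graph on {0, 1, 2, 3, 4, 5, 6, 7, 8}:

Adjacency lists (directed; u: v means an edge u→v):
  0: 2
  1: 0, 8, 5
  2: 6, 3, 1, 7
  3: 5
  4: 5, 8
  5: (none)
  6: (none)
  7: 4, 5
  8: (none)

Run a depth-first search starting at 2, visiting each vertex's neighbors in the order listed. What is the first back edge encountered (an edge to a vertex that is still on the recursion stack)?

0→2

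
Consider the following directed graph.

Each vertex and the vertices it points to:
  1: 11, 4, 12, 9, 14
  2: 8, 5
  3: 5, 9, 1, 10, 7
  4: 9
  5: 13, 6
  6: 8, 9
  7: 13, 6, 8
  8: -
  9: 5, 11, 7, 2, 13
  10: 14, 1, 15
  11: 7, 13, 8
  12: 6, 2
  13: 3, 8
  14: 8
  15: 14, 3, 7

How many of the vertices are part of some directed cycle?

A vertex is on a directed cycle iff it belongs to a strongly connected component of size ≥ 2 (or has a self-loop).
The vertices on cycles are {1, 2, 3, 4, 5, 6, 7, 9, 10, 11, 12, 13, 15} — 13 in total.

13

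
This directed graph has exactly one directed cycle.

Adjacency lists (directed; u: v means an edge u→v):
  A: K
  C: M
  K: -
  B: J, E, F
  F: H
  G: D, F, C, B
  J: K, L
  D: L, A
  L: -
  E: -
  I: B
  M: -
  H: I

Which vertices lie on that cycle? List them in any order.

DFS with gray/black marking from F:
F gray
  H gray
    I gray
      B gray
        J gray
          K gray
          K black
          L gray
          L black
        J black
        E gray
        E black
        B→F: F is gray → back edge
Back edge closes the cycle F → H → I → B → F; its vertices are {B, F, H, I}.

B, F, H, I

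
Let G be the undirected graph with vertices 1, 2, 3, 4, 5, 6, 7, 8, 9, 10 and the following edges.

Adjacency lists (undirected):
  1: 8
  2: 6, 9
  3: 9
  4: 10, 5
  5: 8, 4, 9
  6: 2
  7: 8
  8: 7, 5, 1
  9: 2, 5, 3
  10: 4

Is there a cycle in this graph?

DFS, tracking each vertex's parent; an edge to a visited non-parent vertex closes a cycle.
Start from 3:
visit 3 (parent –)
  visit 9 (parent 3)
    visit 2 (parent 9)
      visit 6 (parent 2)
        6–2: parent, skip
      2–9: parent, skip
    visit 5 (parent 9)
      visit 8 (parent 5)
        visit 7 (parent 8)
          7–8: parent, skip
        8–5: parent, skip
        visit 1 (parent 8)
          1–8: parent, skip
      visit 4 (parent 5)
        visit 10 (parent 4)
          10–4: parent, skip
        4–5: parent, skip
      5–9: parent, skip
    9–3: parent, skip
No non-parent visited neighbor found — the graph is a forest.

No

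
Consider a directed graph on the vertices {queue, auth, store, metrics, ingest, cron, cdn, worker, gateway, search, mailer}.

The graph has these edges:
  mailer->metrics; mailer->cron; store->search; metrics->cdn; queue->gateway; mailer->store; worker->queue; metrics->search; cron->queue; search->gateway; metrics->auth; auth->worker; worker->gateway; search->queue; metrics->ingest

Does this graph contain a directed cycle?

No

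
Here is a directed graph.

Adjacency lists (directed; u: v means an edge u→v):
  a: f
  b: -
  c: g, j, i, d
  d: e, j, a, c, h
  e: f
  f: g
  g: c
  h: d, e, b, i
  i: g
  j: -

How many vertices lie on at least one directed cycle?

8

A vertex is on a directed cycle iff it belongs to a strongly connected component of size ≥ 2 (or has a self-loop).
The vertices on cycles are {a, c, d, e, f, g, h, i} — 8 in total.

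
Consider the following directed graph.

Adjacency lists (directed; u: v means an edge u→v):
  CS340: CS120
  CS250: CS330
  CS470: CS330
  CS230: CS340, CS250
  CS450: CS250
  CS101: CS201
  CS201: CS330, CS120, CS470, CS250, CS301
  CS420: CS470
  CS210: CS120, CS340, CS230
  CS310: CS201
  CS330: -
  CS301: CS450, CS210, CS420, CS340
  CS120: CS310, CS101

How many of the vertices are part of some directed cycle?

8

A vertex is on a directed cycle iff it belongs to a strongly connected component of size ≥ 2 (or has a self-loop).
The vertices on cycles are {CS101, CS120, CS201, CS210, CS230, CS301, CS310, CS340} — 8 in total.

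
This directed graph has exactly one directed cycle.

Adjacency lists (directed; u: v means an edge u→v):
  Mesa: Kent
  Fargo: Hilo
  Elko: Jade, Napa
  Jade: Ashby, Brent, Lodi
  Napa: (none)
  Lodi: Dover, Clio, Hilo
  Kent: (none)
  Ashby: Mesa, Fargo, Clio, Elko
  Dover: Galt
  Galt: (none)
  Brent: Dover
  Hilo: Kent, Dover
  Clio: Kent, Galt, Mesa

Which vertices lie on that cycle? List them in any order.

Elko, Jade, Ashby

DFS with gray/black marking from Ashby:
Ashby gray
  Mesa gray
    Kent gray
    Kent black
  Mesa black
  Fargo gray
    Hilo gray
      Hilo→Kent: Kent black — skip
      Dover gray
        Galt gray
        Galt black
      Dover black
    Hilo black
  Fargo black
  Clio gray
    Clio→Kent: Kent black — skip
    Clio→Galt: Galt black — skip
    Clio→Mesa: Mesa black — skip
  Clio black
  Elko gray
    Jade gray
      Jade→Ashby: Ashby is gray → back edge
Back edge closes the cycle Ashby → Elko → Jade → Ashby; its vertices are {Elko, Jade, Ashby}.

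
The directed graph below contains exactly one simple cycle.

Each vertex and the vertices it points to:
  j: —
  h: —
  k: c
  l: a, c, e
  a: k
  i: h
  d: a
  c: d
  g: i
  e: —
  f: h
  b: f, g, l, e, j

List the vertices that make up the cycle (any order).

a, c, d, k

DFS with gray/black marking from a:
a gray
  k gray
    c gray
      d gray
        d→a: a is gray → back edge
Back edge closes the cycle a → k → c → d → a; its vertices are {a, c, d, k}.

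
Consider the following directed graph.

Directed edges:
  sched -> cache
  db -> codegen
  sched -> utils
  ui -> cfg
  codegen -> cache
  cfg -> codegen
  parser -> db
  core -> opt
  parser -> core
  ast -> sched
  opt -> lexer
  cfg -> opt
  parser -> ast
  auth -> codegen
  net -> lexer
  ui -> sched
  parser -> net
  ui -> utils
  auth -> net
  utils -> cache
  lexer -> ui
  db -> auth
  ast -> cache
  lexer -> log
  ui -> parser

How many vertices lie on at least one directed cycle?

A vertex is on a directed cycle iff it belongs to a strongly connected component of size ≥ 2 (or has a self-loop).
The vertices on cycles are {db, ui, cfg, net, opt, auth, core, lexer, parser} — 9 in total.

9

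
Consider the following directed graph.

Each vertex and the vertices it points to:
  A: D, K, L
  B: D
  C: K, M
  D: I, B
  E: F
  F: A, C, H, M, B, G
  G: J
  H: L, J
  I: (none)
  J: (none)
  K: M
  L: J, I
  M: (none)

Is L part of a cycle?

No

L lies on a cycle iff there is a path from L back to itself.
Exploring from L, it never reaches itself; equivalently, its strongly connected component is a singleton.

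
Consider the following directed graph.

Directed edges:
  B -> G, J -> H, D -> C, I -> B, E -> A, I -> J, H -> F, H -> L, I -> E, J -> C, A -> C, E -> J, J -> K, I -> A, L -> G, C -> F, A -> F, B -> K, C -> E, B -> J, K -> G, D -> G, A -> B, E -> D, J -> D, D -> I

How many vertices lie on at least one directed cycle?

7

A vertex is on a directed cycle iff it belongs to a strongly connected component of size ≥ 2 (or has a self-loop).
The vertices on cycles are {A, B, C, D, E, I, J} — 7 in total.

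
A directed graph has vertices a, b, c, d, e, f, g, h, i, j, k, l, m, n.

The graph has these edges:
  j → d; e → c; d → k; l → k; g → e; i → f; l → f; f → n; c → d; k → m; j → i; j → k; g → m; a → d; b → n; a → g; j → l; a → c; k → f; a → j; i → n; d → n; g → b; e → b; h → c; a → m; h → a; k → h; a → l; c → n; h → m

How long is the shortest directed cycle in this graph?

4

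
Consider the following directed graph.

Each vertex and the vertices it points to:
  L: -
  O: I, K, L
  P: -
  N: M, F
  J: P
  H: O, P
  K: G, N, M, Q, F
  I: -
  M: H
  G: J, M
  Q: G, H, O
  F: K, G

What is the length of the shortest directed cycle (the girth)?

2

For each vertex v, BFS finds the shortest path from v back to v.
The shortest such closed walk is F → K → F, length 2.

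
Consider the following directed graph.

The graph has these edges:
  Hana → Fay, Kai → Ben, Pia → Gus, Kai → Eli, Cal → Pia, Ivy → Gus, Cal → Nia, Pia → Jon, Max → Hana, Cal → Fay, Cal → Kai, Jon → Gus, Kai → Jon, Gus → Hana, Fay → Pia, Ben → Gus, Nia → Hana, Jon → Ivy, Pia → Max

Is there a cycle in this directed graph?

DFS with white/gray/black marking, starting from Hana:
Hana gray
  Fay gray
    Pia gray
      Max gray
        Max→Hana: Hana is gray → back edge
Back edge found, so a cycle exists: Hana → Fay → Pia → Max → Hana.

Yes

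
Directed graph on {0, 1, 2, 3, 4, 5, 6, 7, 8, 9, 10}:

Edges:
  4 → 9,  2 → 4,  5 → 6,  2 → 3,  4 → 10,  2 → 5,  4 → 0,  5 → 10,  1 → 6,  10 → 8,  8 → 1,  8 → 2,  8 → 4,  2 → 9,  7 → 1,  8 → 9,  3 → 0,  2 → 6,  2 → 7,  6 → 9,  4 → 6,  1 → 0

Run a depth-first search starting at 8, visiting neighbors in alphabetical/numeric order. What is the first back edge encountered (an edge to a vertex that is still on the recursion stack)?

10→8

DFS from 8 (visiting neighbors in alphabetical/numeric order); mark gray on enter, black on exit:
8 gray
  1 gray
    0 gray
    0 black
    6 gray
      9 gray
      9 black
    6 black
  1 black
  2 gray
    3 gray
      3→0: 0 black — skip
    3 black
    4 gray
      4→0: 0 black — skip
      4→6: 6 black — skip
      4→9: 9 black — skip
      10 gray
        10→8: 8 is gray → back edge
First back edge: 10 → 8.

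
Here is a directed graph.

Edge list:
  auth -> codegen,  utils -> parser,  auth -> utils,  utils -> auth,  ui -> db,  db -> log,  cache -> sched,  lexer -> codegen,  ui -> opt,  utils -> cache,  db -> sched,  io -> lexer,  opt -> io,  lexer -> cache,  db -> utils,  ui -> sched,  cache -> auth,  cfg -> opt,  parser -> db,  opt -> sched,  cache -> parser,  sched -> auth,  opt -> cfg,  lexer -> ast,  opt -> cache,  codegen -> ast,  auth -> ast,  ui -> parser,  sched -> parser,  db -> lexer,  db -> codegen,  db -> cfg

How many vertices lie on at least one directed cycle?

A vertex is on a directed cycle iff it belongs to a strongly connected component of size ≥ 2 (or has a self-loop).
The vertices on cycles are {db, io, cfg, opt, auth, cache, lexer, sched, utils, parser} — 10 in total.

10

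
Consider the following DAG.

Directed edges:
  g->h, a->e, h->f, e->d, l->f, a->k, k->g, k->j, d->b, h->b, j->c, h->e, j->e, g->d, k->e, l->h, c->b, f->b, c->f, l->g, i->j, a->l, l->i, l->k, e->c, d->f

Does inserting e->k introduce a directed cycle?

Adding e→k creates a cycle iff k can already reach e.
Path from k: k → e.
So k → … → e → k is a cycle.

Yes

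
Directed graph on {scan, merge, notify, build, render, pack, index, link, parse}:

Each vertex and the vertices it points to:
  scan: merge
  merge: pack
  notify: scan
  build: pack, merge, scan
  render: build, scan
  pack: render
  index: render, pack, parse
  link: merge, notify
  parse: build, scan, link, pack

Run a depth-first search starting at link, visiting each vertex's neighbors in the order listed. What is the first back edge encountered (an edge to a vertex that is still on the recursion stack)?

build→pack

DFS from link (visiting each vertex's neighbors in the order listed); mark gray on enter, black on exit:
link gray
  merge gray
    pack gray
      render gray
        build gray
          build→pack: pack is gray → back edge
First back edge: build → pack.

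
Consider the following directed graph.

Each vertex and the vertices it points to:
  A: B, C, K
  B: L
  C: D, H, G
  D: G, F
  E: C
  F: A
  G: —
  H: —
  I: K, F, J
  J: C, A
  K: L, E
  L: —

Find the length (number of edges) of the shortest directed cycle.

For each vertex v, BFS finds the shortest path from v back to v.
The shortest such closed walk is A → C → D → F → A, length 4.

4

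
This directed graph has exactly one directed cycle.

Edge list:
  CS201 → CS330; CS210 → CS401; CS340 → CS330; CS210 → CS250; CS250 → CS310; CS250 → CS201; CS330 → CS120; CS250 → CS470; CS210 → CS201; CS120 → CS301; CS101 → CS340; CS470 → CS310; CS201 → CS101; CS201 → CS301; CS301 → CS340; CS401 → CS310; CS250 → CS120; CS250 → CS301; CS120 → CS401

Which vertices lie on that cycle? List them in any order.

DFS with gray/black marking from CS120:
CS120 gray
  CS401 gray
    CS310 gray
    CS310 black
  CS401 black
  CS301 gray
    CS340 gray
      CS330 gray
        CS330→CS120: CS120 is gray → back edge
Back edge closes the cycle CS120 → CS301 → CS340 → CS330 → CS120; its vertices are {CS120, CS301, CS330, CS340}.

CS120, CS301, CS330, CS340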